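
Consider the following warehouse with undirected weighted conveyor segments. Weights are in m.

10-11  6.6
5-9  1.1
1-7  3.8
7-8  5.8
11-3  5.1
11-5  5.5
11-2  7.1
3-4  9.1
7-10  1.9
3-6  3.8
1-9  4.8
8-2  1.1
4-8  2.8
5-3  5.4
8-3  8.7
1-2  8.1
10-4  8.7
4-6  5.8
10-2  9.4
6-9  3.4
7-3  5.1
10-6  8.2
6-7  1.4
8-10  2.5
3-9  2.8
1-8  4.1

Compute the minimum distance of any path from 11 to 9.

Running Dijkstra from 11:
11: 0
3: 5.1  (via 11)
5: 5.5  (via 11)
9: 6.6  (via 5)
Shortest route: 11–5–9 = 6.6 m.

6.6 m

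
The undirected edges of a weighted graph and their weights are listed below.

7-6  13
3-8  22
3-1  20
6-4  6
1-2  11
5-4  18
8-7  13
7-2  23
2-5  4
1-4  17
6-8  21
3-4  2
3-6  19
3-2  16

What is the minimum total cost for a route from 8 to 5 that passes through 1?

Shortest 8→1: 8 → 3 → 4 → 1 = 41
Best 1 to 5: 1 → 2 → 5 costing 15
Total via 1: 41 + 15 = 56.

56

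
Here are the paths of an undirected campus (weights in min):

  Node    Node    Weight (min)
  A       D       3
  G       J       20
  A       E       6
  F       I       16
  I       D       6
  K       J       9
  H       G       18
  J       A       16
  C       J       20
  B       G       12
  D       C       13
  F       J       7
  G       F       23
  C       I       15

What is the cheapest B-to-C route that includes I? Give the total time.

Best B to I: B → G → F → I costing 51
Best I to C: I → C costing 15
Total via I: 51 + 15 = 66 min.

66 min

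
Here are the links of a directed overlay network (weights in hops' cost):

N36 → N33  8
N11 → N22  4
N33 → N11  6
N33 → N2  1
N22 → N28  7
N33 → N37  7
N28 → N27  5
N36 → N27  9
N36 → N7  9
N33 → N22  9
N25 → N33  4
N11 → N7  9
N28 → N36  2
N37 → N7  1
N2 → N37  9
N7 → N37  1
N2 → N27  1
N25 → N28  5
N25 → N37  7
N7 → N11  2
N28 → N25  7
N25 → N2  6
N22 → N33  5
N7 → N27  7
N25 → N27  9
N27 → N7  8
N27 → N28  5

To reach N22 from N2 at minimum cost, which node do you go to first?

N27

Compare a few routes:
N2 - N37 - N7 - N11 - N22: 9+1+2+4 = 16
N2 - N27 - N28 - N36 - N7 - N11 - N22: 1+5+2+9+2+4 = 23
N2 - N27 - N7 - N11 - N22: 1+8+2+4 = 15
The minimum is 15 hops' cost via N2 - N27 - N7 - N11 - N22.
So from N2 the first move is to N27.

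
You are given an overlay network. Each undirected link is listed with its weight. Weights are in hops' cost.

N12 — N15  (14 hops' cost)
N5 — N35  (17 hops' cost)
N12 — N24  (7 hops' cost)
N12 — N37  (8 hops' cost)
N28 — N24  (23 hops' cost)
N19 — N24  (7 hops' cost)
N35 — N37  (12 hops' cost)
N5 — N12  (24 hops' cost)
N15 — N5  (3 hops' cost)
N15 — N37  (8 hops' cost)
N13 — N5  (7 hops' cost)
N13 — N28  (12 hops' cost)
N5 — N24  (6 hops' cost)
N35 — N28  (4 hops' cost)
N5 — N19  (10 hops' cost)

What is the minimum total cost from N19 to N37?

21 hops' cost

Shortest distances from N19:
N19: 0
N24: 7  (via N19)
N5: 10  (via N19)
N15: 13  (via N5)
N12: 14  (via N24)
N13: 17  (via N5)
N37: 21  (via N15)
Shortest route: N19 → N5 → N15 → N37 = 21 hops' cost.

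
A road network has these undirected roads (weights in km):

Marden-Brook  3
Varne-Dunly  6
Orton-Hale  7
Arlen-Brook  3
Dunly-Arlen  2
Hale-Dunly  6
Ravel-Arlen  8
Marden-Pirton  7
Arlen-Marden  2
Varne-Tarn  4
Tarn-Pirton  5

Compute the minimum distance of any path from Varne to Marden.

Shortest distances from Varne:
Varne: 0
Tarn: 4  (via Varne)
Dunly: 6  (via Varne)
Arlen: 8  (via Dunly)
Pirton: 9  (via Tarn)
Marden: 10  (via Arlen)
Shortest route: Varne → Dunly → Arlen → Marden = 10 km.

10 km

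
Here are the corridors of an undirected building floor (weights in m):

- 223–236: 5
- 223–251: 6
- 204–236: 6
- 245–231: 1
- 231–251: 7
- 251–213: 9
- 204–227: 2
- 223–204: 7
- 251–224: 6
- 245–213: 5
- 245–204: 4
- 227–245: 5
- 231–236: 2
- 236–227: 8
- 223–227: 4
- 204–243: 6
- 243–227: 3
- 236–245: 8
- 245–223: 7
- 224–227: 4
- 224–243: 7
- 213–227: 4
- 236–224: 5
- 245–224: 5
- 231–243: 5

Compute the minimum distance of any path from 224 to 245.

5 m

Shortest distances from 224:
224: 0
227: 4  (via 224)
245: 5  (via 224)
Shortest route: 224 → 245 = 5 m.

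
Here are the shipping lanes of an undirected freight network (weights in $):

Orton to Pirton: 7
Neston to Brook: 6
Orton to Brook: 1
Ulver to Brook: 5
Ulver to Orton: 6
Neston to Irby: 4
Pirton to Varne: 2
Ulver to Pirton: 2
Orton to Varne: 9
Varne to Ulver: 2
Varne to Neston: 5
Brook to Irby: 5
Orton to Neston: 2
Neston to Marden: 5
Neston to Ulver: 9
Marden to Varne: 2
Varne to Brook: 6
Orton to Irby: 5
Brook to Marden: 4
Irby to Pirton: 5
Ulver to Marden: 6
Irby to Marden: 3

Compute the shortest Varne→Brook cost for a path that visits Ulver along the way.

$7

Shortest Varne→Ulver: Varne–Ulver = 2
Shortest Ulver→Brook: Ulver–Brook = 5
Total via Ulver: 2 + 5 = $7.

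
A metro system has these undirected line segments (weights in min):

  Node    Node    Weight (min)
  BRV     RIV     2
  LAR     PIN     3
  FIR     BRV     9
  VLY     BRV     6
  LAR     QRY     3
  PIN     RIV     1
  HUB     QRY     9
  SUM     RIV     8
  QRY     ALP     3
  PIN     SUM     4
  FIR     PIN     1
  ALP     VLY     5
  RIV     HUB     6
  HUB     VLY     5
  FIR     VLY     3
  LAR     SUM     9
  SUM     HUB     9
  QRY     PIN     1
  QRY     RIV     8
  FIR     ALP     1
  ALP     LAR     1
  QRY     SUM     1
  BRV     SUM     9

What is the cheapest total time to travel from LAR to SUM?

Settle nodes by increasing distance from LAR:
LAR: 0
ALP: 1  (via LAR)
FIR: 2  (via ALP)
QRY: 3  (via LAR)
PIN: 3  (via LAR)
RIV: 4  (via PIN)
SUM: 4  (via QRY)
Shortest route: LAR–QRY–SUM = 4 min.

4 min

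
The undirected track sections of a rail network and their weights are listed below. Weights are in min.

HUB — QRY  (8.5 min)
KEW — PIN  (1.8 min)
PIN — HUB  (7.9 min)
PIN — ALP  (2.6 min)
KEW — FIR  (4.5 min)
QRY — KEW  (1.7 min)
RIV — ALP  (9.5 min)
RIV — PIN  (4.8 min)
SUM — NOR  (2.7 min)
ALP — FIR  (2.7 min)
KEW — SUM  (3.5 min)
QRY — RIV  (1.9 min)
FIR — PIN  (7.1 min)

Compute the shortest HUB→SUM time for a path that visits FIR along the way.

21.2 min

Shortest HUB→FIR: HUB → PIN → ALP → FIR = 13.2
Best FIR to SUM: FIR → KEW → SUM costing 8
Total via FIR: 13.2 + 8 = 21.2 min.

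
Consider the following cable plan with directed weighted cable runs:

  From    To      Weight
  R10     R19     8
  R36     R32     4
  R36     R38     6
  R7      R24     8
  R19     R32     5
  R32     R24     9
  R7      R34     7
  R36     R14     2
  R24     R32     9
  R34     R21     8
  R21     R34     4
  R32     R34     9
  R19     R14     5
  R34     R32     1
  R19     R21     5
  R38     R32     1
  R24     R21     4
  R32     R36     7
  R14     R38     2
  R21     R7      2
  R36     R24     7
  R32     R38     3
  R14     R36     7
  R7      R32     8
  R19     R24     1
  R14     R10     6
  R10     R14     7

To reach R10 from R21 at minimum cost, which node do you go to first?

R34

Enumerating some paths:
R21 → R34 → R32 → R36 → R14 → R10: 4+1+7+2+6 = 20
R21 → R7 → R34 → R32 → R36 → R14 → R10: 2+7+1+7+2+6 = 25
R21 → R7 → R32 → R36 → R14 → R10: 2+8+7+2+6 = 25
Cheapest is R21 → R34 → R32 → R36 → R14 → R10 at 20.
So from R21 the first move is to R34.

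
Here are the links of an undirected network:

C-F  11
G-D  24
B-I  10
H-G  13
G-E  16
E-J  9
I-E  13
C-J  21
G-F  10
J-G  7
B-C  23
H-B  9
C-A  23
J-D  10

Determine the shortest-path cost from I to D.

32

Settle nodes by increasing distance from I:
I: 0
B: 10  (via I)
E: 13  (via I)
H: 19  (via B)
J: 22  (via E)
G: 29  (via E)
D: 32  (via J)
Shortest route: I–E–J–D = 32.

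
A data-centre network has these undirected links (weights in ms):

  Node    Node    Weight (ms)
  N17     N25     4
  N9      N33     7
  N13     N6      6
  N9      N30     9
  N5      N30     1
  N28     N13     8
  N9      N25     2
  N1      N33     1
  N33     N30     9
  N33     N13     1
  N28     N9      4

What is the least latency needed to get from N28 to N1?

10 ms

Settle nodes by increasing distance from N28:
N28: 0
N9: 4  (via N28)
N25: 6  (via N9)
N13: 8  (via N28)
N33: 9  (via N13)
N1: 10  (via N33)
Shortest route: N28–N13–N33–N1 = 10 ms.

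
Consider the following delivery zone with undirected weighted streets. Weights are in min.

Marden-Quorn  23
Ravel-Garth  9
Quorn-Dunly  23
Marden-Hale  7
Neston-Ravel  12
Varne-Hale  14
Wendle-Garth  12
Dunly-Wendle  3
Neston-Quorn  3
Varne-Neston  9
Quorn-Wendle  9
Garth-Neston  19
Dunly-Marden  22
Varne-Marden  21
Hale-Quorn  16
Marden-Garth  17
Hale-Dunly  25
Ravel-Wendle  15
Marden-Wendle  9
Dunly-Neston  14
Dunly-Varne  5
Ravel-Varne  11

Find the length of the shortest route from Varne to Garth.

Settle nodes by increasing distance from Varne:
Varne: 0
Dunly: 5  (via Varne)
Wendle: 8  (via Dunly)
Neston: 9  (via Varne)
Ravel: 11  (via Varne)
Quorn: 12  (via Neston)
Hale: 14  (via Varne)
Marden: 17  (via Wendle)
Garth: 20  (via Wendle)
Shortest route: Varne → Dunly → Wendle → Garth = 20 min.

20 min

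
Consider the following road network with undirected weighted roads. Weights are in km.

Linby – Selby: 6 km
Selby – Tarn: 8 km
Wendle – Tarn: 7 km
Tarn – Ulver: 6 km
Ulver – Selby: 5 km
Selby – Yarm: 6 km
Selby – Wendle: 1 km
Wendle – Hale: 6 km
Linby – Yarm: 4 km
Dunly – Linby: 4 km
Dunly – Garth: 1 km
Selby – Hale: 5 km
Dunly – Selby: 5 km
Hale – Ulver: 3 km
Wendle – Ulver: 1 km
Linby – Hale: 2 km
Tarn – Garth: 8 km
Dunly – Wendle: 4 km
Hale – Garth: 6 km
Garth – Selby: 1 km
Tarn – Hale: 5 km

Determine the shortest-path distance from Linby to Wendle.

6 km

Candidate routes:
Linby–Selby–Wendle: 6+1 = 7
Linby–Hale–Wendle: 2+6 = 8
Linby–Dunly–Garth–Selby–Wendle: 4+1+1+1 = 7
Linby–Hale–Ulver–Wendle: 2+3+1 = 6
Cheapest is Linby–Hale–Ulver–Wendle at 6 km.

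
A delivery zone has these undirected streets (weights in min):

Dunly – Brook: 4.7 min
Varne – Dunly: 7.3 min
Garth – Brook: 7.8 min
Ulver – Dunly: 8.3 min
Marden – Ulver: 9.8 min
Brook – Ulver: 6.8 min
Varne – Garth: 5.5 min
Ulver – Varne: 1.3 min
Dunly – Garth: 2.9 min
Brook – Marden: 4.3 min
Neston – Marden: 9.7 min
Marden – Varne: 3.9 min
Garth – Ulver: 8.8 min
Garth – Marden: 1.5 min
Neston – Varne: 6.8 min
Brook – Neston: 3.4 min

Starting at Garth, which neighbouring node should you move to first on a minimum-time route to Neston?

Marden

Candidate routes:
Garth → Dunly → Brook → Neston: 2.9+4.7+3.4 = 11
Garth → Marden → Brook → Neston: 1.5+4.3+3.4 = 9.2
Cheapest is Garth → Marden → Brook → Neston at 9.2 min.
So from Garth the first move is to Marden.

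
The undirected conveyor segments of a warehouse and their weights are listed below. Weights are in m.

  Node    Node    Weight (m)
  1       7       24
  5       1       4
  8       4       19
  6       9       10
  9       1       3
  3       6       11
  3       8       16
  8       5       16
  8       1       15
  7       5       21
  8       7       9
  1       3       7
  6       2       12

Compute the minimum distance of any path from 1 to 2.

25 m

Shortest distances from 1:
1: 0
9: 3  (via 1)
5: 4  (via 1)
3: 7  (via 1)
6: 13  (via 9)
8: 15  (via 1)
7: 24  (via 1)
2: 25  (via 6)
Shortest route: 1 → 9 → 6 → 2 = 25 m.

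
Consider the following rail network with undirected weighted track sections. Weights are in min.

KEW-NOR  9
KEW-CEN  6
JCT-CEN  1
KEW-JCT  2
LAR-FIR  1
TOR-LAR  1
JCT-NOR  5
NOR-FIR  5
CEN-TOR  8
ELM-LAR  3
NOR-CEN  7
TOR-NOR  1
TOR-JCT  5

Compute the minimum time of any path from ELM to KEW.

11 min

Running Dijkstra from ELM:
ELM: 0
LAR: 3  (via ELM)
FIR: 4  (via LAR)
TOR: 4  (via LAR)
NOR: 5  (via TOR)
JCT: 9  (via TOR)
CEN: 10  (via JCT)
KEW: 11  (via JCT)
Shortest route: ELM → LAR → TOR → JCT → KEW = 11 min.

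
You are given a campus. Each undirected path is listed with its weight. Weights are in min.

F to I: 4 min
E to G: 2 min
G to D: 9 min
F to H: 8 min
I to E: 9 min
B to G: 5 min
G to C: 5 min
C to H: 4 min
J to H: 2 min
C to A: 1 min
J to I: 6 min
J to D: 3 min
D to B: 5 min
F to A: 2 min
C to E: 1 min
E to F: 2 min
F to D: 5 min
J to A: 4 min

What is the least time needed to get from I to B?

13 min

Compare a few routes:
I - F - E - G - B: 4+2+2+5 = 13
I - F - D - B: 4+5+5 = 14
I - J - D - B: 6+3+5 = 14
The minimum is 13 min via I - F - E - G - B.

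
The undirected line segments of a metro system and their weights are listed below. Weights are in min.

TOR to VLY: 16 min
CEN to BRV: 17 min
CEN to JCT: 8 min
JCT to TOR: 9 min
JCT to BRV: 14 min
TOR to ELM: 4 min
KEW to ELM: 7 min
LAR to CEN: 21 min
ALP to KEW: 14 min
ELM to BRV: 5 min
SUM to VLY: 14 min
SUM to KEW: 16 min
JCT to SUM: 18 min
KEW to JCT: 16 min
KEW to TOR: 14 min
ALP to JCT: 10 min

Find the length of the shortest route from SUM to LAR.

Shortest distances from SUM:
SUM: 0
VLY: 14  (via SUM)
KEW: 16  (via SUM)
JCT: 18  (via SUM)
ELM: 23  (via KEW)
CEN: 26  (via JCT)
TOR: 27  (via JCT)
BRV: 28  (via ELM)
ALP: 28  (via JCT)
LAR: 47  (via CEN)
Shortest route: SUM → JCT → CEN → LAR = 47 min.

47 min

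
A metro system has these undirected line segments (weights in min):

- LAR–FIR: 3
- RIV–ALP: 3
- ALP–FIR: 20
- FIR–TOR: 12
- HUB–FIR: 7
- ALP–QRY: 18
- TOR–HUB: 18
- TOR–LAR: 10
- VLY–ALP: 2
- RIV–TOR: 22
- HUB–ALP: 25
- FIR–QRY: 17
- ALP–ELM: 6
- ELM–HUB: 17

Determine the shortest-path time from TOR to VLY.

27 min

Shortest distances from TOR:
TOR: 0
LAR: 10  (via TOR)
FIR: 12  (via TOR)
HUB: 18  (via TOR)
RIV: 22  (via TOR)
ALP: 25  (via RIV)
VLY: 27  (via ALP)
Shortest route: TOR → RIV → ALP → VLY = 27 min.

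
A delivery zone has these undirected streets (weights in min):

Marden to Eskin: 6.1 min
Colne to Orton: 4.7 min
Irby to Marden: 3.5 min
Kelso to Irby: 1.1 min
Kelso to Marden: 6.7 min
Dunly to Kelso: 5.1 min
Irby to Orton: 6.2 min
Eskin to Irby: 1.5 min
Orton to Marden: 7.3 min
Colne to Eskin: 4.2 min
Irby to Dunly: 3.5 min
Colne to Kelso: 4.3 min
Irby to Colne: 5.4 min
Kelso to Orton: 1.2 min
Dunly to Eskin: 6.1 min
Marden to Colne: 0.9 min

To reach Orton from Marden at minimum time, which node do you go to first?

Compare a few routes:
Marden - Irby - Kelso - Orton: 3.5+1.1+1.2 = 5.8
Marden - Colne - Kelso - Orton: 0.9+4.3+1.2 = 6.4
Marden - Colne - Orton: 0.9+4.7 = 5.6
Cheapest is Marden - Colne - Orton at 5.6 min.
So from Marden the first move is to Colne.

Colne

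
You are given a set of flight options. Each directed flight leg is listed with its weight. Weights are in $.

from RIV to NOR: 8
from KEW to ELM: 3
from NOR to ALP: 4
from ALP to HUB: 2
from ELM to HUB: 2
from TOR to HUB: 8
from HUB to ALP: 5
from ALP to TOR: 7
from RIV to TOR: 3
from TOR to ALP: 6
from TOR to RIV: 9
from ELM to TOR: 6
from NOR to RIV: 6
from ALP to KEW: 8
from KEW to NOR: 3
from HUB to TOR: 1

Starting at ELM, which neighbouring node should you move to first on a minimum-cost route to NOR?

HUB

Enumerating some paths:
ELM - HUB - TOR - ALP - KEW - NOR: 2+1+6+8+3 = 20
ELM - HUB - TOR - RIV - NOR: 2+1+9+8 = 20
ELM - HUB - ALP - KEW - NOR: 2+5+8+3 = 18
Cheapest is ELM - HUB - ALP - KEW - NOR at $18.
So from ELM the first move is to HUB.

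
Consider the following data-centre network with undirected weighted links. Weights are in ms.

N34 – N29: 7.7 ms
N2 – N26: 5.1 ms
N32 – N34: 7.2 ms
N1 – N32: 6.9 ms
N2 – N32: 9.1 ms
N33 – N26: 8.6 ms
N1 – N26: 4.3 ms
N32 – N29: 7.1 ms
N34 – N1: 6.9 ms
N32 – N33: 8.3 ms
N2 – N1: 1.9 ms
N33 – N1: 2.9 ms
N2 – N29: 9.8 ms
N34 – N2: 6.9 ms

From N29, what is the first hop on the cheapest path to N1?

N2

Candidate routes:
N29–N32–N1: 7.1+6.9 = 14
N29–N34–N2–N1: 7.7+6.9+1.9 = 16.5
N29–N34–N1: 7.7+6.9 = 14.6
N29–N2–N1: 9.8+1.9 = 11.7
Cheapest is N29–N2–N1 at 11.7 ms.
So from N29 the first move is to N2.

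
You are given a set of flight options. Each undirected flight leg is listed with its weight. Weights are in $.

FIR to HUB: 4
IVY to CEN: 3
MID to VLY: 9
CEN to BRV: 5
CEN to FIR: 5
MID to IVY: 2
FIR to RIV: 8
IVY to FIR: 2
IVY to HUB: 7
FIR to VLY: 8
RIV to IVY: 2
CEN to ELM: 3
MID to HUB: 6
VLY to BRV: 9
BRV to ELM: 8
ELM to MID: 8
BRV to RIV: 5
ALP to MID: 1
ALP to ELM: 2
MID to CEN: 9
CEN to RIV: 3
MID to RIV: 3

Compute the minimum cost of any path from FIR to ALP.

$5

Settle nodes by increasing distance from FIR:
FIR: 0
IVY: 2  (via FIR)
MID: 4  (via IVY)
HUB: 4  (via FIR)
RIV: 4  (via IVY)
ALP: 5  (via MID)
Shortest route: FIR → IVY → MID → ALP = $5.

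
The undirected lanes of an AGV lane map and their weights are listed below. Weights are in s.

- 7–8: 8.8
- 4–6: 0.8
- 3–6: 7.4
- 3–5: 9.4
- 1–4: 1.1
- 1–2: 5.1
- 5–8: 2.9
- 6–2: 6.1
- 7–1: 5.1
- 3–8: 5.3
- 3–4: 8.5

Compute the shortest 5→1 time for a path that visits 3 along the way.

Best 5 to 3: 5 → 8 → 3 costing 8.2
Shortest 3→1: 3 → 6 → 4 → 1 = 9.3
Total via 3: 8.2 + 9.3 = 17.5 s.

17.5 s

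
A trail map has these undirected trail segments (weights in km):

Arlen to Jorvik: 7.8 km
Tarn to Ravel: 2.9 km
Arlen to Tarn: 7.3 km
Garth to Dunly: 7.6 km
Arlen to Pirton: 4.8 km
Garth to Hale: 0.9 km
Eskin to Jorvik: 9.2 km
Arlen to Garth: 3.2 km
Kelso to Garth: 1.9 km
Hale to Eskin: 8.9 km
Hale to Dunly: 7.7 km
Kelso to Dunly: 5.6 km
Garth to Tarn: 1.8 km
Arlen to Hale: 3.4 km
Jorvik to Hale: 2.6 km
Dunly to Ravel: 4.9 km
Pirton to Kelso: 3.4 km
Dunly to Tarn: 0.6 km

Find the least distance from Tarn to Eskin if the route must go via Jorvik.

14.5 km

Shortest Tarn→Jorvik: Tarn → Garth → Hale → Jorvik = 5.3
Shortest Jorvik→Eskin: Jorvik → Eskin = 9.2
Total via Jorvik: 5.3 + 9.2 = 14.5 km.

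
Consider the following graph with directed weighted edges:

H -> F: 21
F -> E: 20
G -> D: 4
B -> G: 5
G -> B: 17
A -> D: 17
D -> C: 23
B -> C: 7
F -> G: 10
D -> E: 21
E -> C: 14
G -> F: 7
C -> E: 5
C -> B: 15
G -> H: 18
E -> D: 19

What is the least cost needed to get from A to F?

Running Dijkstra from A:
A: 0
D: 17  (via A)
E: 38  (via D)
C: 40  (via D)
B: 55  (via C)
G: 60  (via B)
F: 67  (via G)
Shortest route: A–D–C–B–G–F = 67.

67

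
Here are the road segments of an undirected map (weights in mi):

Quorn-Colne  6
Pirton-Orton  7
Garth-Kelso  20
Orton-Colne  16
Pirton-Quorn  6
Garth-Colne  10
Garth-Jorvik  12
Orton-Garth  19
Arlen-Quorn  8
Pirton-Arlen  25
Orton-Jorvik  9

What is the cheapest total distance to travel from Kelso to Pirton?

42 mi

Candidate routes:
Kelso–Garth–Colne–Quorn–Pirton: 20+10+6+6 = 42
Kelso–Garth–Colne–Orton–Pirton: 20+10+16+7 = 53
Kelso–Garth–Jorvik–Orton–Pirton: 20+12+9+7 = 48
Kelso–Garth–Orton–Pirton: 20+19+7 = 46
The minimum is 42 mi via Kelso–Garth–Colne–Quorn–Pirton.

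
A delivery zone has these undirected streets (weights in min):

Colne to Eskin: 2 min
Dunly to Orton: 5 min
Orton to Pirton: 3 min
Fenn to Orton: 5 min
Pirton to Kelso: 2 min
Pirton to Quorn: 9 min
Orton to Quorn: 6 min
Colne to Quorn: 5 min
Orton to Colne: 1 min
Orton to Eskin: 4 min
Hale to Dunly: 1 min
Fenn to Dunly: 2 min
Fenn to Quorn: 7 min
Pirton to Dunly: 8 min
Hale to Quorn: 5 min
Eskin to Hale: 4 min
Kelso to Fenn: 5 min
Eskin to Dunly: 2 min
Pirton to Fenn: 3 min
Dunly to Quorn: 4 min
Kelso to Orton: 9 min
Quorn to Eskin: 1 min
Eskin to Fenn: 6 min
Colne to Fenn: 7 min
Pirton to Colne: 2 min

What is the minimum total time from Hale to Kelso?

8 min

Enumerating some paths:
Hale - Dunly - Eskin - Colne - Pirton - Kelso: 1+2+2+2+2 = 9
Hale - Dunly - Fenn - Kelso: 1+2+5 = 8
The minimum is 8 min via Hale - Dunly - Fenn - Kelso.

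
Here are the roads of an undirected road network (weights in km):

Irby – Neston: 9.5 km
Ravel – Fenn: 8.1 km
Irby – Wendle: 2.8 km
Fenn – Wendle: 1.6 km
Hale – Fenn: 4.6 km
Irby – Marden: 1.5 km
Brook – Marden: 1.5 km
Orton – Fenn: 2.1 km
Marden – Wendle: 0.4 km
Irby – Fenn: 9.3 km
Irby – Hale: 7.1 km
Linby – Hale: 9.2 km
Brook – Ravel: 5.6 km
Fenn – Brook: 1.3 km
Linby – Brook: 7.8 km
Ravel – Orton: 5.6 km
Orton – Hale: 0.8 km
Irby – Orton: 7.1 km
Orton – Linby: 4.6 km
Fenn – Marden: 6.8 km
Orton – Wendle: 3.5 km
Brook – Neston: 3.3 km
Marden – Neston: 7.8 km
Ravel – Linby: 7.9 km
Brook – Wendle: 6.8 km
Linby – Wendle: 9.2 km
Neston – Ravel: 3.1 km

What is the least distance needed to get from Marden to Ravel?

7.1 km

Running Dijkstra from Marden:
Marden: 0
Wendle: 0.4  (via Marden)
Brook: 1.5  (via Marden)
Irby: 1.5  (via Marden)
Fenn: 2  (via Wendle)
Orton: 3.9  (via Wendle)
Hale: 4.7  (via Orton)
Neston: 4.8  (via Brook)
Ravel: 7.1  (via Brook)
Shortest route: Marden–Brook–Ravel = 7.1 km.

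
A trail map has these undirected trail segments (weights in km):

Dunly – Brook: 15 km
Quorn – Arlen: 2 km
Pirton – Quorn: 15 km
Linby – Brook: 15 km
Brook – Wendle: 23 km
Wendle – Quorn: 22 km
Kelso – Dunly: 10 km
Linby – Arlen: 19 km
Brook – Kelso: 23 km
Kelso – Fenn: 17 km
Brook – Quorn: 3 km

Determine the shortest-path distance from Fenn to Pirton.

58 km

Enumerating some paths:
Fenn → Kelso → Brook → Quorn → Pirton: 17+23+3+15 = 58
Fenn → Kelso → Dunly → Brook → Quorn → Pirton: 17+10+15+3+15 = 60
The minimum is 58 km via Fenn → Kelso → Brook → Quorn → Pirton.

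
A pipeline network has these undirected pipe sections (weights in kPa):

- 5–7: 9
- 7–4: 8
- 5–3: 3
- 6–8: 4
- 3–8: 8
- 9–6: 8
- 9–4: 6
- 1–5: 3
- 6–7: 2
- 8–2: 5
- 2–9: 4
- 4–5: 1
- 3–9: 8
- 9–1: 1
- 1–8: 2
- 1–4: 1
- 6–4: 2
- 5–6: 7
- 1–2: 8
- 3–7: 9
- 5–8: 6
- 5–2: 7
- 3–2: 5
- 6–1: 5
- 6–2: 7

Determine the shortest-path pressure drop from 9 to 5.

Settle nodes by increasing distance from 9:
9: 0
1: 1  (via 9)
4: 2  (via 1)
5: 3  (via 4)
Shortest route: 9 → 1 → 4 → 5 = 3 kPa.

3 kPa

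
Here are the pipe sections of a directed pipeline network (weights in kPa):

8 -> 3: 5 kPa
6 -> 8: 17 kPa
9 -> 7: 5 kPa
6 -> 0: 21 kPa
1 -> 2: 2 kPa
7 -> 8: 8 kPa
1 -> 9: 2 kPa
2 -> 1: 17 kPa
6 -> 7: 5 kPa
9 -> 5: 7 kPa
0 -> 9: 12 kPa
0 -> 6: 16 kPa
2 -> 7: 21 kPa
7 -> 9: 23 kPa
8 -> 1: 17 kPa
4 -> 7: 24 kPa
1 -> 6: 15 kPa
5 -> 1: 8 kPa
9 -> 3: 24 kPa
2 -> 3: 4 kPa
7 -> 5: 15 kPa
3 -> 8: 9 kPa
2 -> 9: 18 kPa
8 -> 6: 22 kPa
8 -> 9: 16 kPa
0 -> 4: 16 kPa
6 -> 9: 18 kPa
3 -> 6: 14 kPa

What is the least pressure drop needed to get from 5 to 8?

Settle nodes by increasing distance from 5:
5: 0
1: 8  (via 5)
2: 10  (via 1)
9: 10  (via 1)
3: 14  (via 2)
7: 15  (via 9)
6: 23  (via 1)
8: 23  (via 3)
Shortest route: 5 → 1 → 2 → 3 → 8 = 23 kPa.

23 kPa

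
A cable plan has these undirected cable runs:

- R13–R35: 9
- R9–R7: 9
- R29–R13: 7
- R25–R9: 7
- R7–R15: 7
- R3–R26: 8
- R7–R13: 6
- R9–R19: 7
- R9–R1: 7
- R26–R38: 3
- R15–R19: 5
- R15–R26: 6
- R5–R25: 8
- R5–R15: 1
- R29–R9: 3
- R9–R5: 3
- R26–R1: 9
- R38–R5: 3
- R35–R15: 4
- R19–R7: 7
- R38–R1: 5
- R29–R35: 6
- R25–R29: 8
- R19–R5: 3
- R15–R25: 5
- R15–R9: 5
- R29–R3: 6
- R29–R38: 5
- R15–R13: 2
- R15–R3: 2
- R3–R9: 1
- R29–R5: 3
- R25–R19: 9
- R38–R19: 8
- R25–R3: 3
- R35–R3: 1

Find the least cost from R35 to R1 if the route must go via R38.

12

Shortest R35→R38: R35 → R3 → R15 → R5 → R38 = 7
Shortest R38→R1: R38 → R1 = 5
Total via R38: 7 + 5 = 12.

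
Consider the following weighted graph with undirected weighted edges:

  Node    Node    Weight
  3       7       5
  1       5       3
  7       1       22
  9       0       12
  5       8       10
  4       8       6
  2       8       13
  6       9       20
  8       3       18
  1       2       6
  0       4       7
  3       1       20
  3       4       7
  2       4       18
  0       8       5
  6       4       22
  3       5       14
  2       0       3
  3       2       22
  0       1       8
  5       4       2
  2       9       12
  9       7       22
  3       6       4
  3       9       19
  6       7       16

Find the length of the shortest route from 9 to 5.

Candidate routes:
9 - 2 - 1 - 5: 12+6+3 = 21
9 - 0 - 1 - 5: 12+8+3 = 23
The minimum is 21 via 9 - 2 - 1 - 5.

21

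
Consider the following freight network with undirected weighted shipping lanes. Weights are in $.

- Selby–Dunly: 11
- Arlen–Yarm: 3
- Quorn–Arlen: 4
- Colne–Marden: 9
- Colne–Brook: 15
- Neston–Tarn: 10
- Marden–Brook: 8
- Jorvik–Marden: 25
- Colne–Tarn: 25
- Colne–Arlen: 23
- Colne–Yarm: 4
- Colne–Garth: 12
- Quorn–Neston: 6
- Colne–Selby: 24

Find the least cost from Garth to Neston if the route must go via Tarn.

$47

Shortest Garth→Tarn: Garth–Colne–Tarn = 37
Best Tarn to Neston: Tarn–Neston costing 10
Total via Tarn: 37 + 10 = $47.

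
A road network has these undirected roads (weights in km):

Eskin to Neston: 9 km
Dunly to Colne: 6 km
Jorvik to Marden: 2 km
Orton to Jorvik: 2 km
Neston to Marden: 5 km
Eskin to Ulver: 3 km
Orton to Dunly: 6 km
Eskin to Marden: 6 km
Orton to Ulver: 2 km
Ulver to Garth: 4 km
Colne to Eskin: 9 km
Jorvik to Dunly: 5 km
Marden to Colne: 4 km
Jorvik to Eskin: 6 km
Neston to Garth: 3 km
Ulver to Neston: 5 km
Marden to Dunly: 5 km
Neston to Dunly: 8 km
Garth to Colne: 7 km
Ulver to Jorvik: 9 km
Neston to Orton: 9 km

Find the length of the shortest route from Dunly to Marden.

5 km

Settle nodes by increasing distance from Dunly:
Dunly: 0
Marden: 5  (via Dunly)
Shortest route: Dunly–Marden = 5 km.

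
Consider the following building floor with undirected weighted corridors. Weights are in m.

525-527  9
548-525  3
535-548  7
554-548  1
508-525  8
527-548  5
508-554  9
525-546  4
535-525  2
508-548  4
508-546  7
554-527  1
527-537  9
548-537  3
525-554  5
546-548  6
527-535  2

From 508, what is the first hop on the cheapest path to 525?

548

Compare a few routes:
508–525: 8 = 8
508–548–525: 4+3 = 7
The minimum is 7 m via 508–548–525.
So from 508 the first move is to 548.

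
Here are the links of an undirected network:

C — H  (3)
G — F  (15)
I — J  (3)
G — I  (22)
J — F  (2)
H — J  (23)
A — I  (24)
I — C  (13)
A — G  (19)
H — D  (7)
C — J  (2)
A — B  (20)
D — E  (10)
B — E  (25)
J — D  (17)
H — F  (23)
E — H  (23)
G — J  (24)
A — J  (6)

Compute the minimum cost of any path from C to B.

28

Settle nodes by increasing distance from C:
C: 0
J: 2  (via C)
H: 3  (via C)
F: 4  (via J)
I: 5  (via J)
A: 8  (via J)
D: 10  (via H)
G: 19  (via F)
E: 20  (via D)
B: 28  (via A)
Shortest route: C–J–A–B = 28.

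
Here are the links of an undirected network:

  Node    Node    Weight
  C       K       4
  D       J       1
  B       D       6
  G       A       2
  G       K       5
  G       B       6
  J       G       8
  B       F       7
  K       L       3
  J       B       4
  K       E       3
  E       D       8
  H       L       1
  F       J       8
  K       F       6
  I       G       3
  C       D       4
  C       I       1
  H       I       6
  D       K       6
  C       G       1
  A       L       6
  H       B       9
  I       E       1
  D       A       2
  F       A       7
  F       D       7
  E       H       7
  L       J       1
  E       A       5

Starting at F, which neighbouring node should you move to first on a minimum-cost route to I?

K

Candidate routes:
F → A → G → C → I: 7+2+1+1 = 11
F → K → E → I: 6+3+1 = 10
Cheapest is F → K → E → I at 10.
So from F the first move is to K.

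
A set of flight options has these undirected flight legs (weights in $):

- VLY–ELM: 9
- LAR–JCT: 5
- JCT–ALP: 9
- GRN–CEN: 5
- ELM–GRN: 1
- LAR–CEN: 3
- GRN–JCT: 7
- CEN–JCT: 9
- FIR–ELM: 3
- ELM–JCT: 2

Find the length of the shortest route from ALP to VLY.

$20

Compare a few routes:
ALP - JCT - GRN - ELM - VLY: 9+7+1+9 = 26
ALP - JCT - ELM - VLY: 9+2+9 = 20
Cheapest is ALP - JCT - ELM - VLY at $20.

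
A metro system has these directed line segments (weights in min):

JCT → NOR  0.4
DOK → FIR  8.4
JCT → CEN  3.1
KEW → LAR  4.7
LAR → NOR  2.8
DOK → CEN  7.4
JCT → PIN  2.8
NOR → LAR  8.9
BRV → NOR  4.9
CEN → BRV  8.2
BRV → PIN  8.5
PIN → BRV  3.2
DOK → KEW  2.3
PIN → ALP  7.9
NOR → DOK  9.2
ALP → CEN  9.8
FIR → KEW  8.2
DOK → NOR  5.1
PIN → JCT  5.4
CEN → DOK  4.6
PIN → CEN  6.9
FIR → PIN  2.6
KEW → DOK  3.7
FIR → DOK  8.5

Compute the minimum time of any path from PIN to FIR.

Running Dijkstra from PIN:
PIN: 0
BRV: 3.2  (via PIN)
JCT: 5.4  (via PIN)
NOR: 5.8  (via JCT)
CEN: 6.9  (via PIN)
ALP: 7.9  (via PIN)
DOK: 11.5  (via CEN)
KEW: 13.8  (via DOK)
LAR: 14.7  (via NOR)
FIR: 19.9  (via DOK)
Shortest route: PIN–CEN–DOK–FIR = 19.9 min.

19.9 min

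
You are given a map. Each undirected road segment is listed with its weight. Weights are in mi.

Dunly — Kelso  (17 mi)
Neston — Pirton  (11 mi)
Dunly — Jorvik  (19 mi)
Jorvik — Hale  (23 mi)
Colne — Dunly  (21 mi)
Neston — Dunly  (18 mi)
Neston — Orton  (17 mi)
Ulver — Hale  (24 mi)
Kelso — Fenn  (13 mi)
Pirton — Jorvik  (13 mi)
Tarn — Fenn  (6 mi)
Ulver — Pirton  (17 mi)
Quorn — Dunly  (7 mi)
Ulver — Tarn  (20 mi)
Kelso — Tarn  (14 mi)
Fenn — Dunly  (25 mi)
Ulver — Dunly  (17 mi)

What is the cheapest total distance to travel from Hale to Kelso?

58 mi

Running Dijkstra from Hale:
Hale: 0
Jorvik: 23  (via Hale)
Ulver: 24  (via Hale)
Pirton: 36  (via Jorvik)
Dunly: 41  (via Ulver)
Tarn: 44  (via Ulver)
Neston: 47  (via Pirton)
Quorn: 48  (via Dunly)
Fenn: 50  (via Tarn)
Kelso: 58  (via Dunly)
Shortest route: Hale–Ulver–Dunly–Kelso = 58 mi.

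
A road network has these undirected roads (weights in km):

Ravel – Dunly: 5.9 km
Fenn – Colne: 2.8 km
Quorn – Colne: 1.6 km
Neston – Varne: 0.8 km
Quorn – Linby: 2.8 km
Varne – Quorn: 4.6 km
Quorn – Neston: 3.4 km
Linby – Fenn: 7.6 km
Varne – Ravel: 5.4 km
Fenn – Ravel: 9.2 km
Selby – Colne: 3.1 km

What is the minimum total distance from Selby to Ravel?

14.3 km

Shortest distances from Selby:
Selby: 0
Colne: 3.1  (via Selby)
Quorn: 4.7  (via Colne)
Fenn: 5.9  (via Colne)
Linby: 7.5  (via Quorn)
Neston: 8.1  (via Quorn)
Varne: 8.9  (via Neston)
Ravel: 14.3  (via Varne)
Shortest route: Selby–Colne–Quorn–Neston–Varne–Ravel = 14.3 km.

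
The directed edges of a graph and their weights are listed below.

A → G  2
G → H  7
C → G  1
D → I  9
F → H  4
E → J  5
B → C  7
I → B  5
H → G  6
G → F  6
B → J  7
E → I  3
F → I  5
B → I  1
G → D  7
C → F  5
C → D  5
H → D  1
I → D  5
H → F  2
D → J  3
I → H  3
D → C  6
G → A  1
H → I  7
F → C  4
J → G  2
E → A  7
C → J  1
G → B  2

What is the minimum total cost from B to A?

9

Running Dijkstra from B:
B: 0
I: 1  (via B)
H: 4  (via I)
D: 5  (via H)
F: 6  (via H)
C: 7  (via B)
J: 7  (via B)
G: 8  (via C)
A: 9  (via G)
Shortest route: B → C → G → A = 9.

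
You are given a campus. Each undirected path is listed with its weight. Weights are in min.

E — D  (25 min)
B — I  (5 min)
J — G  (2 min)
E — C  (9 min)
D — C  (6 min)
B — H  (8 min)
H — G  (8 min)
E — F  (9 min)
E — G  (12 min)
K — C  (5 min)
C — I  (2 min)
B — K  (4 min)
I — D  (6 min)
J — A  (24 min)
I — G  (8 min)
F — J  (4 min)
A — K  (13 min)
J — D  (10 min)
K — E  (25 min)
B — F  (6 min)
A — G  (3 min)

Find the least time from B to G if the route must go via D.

Best B to D: B → I → D costing 11
Shortest D→G: D → J → G = 12
Total via D: 11 + 12 = 23 min.

23 min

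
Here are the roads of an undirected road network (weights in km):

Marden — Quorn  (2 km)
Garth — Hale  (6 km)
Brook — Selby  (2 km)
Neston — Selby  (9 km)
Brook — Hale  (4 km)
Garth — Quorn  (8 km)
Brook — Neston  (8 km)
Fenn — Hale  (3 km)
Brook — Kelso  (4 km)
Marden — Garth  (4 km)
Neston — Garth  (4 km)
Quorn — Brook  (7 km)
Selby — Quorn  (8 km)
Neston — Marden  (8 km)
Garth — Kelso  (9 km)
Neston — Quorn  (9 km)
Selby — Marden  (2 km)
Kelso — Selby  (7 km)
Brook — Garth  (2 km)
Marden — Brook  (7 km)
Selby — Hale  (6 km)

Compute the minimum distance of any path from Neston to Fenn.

Settle nodes by increasing distance from Neston:
Neston: 0
Garth: 4  (via Neston)
Brook: 6  (via Garth)
Selby: 8  (via Brook)
Marden: 8  (via Neston)
Quorn: 9  (via Neston)
Hale: 10  (via Garth)
Kelso: 10  (via Brook)
Fenn: 13  (via Hale)
Shortest route: Neston → Garth → Hale → Fenn = 13 km.

13 km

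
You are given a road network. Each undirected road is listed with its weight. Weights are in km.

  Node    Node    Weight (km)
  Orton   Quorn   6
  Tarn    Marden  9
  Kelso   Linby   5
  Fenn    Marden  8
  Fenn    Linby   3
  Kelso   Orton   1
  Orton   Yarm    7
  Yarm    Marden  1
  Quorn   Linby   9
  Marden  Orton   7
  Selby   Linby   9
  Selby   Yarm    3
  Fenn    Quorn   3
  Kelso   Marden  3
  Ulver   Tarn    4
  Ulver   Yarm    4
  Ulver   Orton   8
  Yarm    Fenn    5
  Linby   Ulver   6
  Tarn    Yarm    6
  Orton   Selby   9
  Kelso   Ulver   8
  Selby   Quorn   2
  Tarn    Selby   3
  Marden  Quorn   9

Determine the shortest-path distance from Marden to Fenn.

Settle nodes by increasing distance from Marden:
Marden: 0
Yarm: 1  (via Marden)
Kelso: 3  (via Marden)
Orton: 4  (via Kelso)
Selby: 4  (via Yarm)
Ulver: 5  (via Yarm)
Fenn: 6  (via Yarm)
Shortest route: Marden → Yarm → Fenn = 6 km.

6 km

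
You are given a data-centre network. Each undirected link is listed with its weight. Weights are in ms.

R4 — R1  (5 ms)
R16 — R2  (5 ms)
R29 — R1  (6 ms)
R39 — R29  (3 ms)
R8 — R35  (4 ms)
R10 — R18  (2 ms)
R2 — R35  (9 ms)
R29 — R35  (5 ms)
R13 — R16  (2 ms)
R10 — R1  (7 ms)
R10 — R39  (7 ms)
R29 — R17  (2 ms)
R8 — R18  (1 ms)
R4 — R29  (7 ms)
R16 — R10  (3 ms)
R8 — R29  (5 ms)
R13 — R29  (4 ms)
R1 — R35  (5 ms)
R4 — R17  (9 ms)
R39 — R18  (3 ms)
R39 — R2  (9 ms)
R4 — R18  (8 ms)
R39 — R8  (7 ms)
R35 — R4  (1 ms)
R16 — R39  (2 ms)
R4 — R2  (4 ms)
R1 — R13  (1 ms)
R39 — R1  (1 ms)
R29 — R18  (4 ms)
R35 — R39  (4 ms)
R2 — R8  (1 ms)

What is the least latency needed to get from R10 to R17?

Shortest distances from R10:
R10: 0
R18: 2  (via R10)
R16: 3  (via R10)
R8: 3  (via R18)
R2: 4  (via R8)
R39: 5  (via R18)
R13: 5  (via R16)
R29: 6  (via R18)
R1: 6  (via R39)
R35: 7  (via R8)
R4: 8  (via R2)
R17: 8  (via R29)
Shortest route: R10–R18–R29–R17 = 8 ms.

8 ms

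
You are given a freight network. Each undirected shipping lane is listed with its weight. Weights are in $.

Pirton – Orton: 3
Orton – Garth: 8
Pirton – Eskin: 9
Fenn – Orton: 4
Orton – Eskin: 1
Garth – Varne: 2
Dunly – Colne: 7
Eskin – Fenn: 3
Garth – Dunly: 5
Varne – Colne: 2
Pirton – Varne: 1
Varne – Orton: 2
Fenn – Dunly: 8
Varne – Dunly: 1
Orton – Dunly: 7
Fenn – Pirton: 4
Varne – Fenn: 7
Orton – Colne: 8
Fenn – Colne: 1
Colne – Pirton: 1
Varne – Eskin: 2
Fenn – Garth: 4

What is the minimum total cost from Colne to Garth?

$4

Running Dijkstra from Colne:
Colne: 0
Pirton: 1  (via Colne)
Fenn: 1  (via Colne)
Varne: 2  (via Colne)
Dunly: 3  (via Varne)
Eskin: 4  (via Fenn)
Garth: 4  (via Varne)
Shortest route: Colne → Varne → Garth = $4.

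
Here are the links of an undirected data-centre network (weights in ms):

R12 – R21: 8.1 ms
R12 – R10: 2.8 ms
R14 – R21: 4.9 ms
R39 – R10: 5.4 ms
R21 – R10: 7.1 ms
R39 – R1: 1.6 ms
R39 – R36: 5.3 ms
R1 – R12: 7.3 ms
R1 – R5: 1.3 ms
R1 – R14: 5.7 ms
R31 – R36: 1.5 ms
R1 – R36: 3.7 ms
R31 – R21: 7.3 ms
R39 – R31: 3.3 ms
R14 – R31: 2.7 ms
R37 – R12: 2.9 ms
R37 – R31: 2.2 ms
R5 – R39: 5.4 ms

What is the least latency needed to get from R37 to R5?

Candidate routes:
R37 - R31 - R39 - R1 - R5: 2.2+3.3+1.6+1.3 = 8.4
R37 - R31 - R39 - R5: 2.2+3.3+5.4 = 10.9
R37 - R31 - R36 - R1 - R5: 2.2+1.5+3.7+1.3 = 8.7
R37 - R12 - R1 - R5: 2.9+7.3+1.3 = 11.5
The minimum is 8.4 ms via R37 - R31 - R39 - R1 - R5.

8.4 ms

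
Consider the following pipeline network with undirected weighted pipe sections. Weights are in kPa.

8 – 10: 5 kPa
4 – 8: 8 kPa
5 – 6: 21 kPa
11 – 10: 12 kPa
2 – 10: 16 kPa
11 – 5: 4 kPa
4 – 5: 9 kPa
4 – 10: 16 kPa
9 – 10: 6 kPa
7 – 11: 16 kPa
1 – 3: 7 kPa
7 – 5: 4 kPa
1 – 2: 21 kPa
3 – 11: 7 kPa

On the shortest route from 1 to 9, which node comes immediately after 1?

Compare a few routes:
1 - 3 - 11 - 5 - 4 - 10 - 9: 7+7+4+9+16+6 = 49
1 - 2 - 10 - 9: 21+16+6 = 43
1 - 3 - 11 - 5 - 4 - 8 - 10 - 9: 7+7+4+9+8+5+6 = 46
1 - 3 - 11 - 10 - 9: 7+7+12+6 = 32
The minimum is 32 kPa via 1 - 3 - 11 - 10 - 9.
So from 1 the first move is to 3.

3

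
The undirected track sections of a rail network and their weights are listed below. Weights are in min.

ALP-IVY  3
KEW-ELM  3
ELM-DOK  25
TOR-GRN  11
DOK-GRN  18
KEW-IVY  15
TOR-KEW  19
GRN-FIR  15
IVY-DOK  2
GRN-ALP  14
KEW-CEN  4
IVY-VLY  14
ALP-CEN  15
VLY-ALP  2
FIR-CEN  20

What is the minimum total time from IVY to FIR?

Compare a few routes:
IVY → DOK → GRN → FIR: 2+18+15 = 35
IVY → ALP → GRN → FIR: 3+14+15 = 32
The minimum is 32 min via IVY → ALP → GRN → FIR.

32 min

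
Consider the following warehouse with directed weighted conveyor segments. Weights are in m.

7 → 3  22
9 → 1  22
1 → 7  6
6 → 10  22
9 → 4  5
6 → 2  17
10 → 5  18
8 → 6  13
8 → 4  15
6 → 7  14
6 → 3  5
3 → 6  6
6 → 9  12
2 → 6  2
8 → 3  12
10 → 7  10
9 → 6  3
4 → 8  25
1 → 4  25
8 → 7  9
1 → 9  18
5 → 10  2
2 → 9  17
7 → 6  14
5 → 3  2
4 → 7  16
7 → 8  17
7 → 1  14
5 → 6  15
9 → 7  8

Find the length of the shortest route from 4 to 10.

Shortest distances from 4:
4: 0
7: 16  (via 4)
8: 25  (via 4)
1: 30  (via 7)
6: 30  (via 7)
3: 35  (via 6)
9: 42  (via 6)
2: 47  (via 6)
10: 52  (via 6)
Shortest route: 4–7–6–10 = 52 m.

52 m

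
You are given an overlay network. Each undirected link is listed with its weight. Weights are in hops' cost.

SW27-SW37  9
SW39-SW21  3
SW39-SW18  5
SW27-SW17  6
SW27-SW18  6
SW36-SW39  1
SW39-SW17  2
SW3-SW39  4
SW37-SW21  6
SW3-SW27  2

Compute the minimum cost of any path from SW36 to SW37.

10 hops' cost

Settle nodes by increasing distance from SW36:
SW36: 0
SW39: 1  (via SW36)
SW17: 3  (via SW39)
SW21: 4  (via SW39)
SW3: 5  (via SW39)
SW18: 6  (via SW39)
SW27: 7  (via SW3)
SW37: 10  (via SW21)
Shortest route: SW36–SW39–SW21–SW37 = 10 hops' cost.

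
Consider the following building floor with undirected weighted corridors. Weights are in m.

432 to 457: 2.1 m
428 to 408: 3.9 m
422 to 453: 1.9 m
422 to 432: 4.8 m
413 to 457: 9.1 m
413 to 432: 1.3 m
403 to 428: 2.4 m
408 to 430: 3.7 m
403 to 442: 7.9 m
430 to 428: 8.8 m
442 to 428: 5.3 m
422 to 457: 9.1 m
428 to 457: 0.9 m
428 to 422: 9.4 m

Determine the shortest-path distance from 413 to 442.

9.6 m

Settle nodes by increasing distance from 413:
413: 0
432: 1.3  (via 413)
457: 3.4  (via 432)
428: 4.3  (via 457)
422: 6.1  (via 432)
403: 6.7  (via 428)
453: 8  (via 422)
408: 8.2  (via 428)
442: 9.6  (via 428)
Shortest route: 413–432–457–428–442 = 9.6 m.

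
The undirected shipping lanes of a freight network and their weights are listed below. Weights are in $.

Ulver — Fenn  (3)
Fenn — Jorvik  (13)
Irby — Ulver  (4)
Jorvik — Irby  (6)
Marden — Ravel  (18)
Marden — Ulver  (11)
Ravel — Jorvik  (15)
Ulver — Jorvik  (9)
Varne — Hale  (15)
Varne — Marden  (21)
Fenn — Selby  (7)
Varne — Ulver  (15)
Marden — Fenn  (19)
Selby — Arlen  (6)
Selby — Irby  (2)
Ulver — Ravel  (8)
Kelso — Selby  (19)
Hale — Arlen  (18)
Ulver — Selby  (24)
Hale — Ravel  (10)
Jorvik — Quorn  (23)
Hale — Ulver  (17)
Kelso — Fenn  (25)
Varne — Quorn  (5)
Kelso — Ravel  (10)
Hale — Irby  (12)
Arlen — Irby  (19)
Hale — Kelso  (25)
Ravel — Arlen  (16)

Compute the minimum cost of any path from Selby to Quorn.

$26

Settle nodes by increasing distance from Selby:
Selby: 0
Irby: 2  (via Selby)
Ulver: 6  (via Irby)
Arlen: 6  (via Selby)
Fenn: 7  (via Selby)
Jorvik: 8  (via Irby)
Hale: 14  (via Irby)
Ravel: 14  (via Ulver)
Marden: 17  (via Ulver)
Kelso: 19  (via Selby)
Varne: 21  (via Ulver)
Quorn: 26  (via Varne)
Shortest route: Selby–Irby–Ulver–Varne–Quorn = $26.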